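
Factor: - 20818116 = -2^2 * 3^2*11^1*52571^1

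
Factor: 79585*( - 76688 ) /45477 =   -  6103214480/45477  =  - 2^4*3^ (-2)*5^1* 11^1 *31^( - 1) *163^( - 1 )*1447^1*4793^1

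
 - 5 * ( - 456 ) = 2280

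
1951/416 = 4  +  287/416 = 4.69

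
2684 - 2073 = 611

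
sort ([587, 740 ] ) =[ 587,740] 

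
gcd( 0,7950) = 7950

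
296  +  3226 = 3522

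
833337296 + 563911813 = 1397249109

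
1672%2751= 1672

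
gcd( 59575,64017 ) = 1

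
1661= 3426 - 1765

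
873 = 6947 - 6074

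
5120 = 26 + 5094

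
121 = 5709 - 5588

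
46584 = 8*5823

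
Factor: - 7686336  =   - 2^6*3^1*7^2*19^1*43^1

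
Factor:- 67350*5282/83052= - 3^(  -  2 )*5^2*19^1*139^1*449^1 * 769^ ( - 1 )= - 29645225/6921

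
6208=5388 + 820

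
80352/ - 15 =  - 26784/5=- 5356.80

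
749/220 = 3+89/220 = 3.40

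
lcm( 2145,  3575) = 10725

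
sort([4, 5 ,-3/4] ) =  [ - 3/4,  4,5 ]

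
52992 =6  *8832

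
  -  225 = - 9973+9748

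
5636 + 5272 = 10908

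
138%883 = 138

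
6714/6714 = 1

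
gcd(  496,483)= 1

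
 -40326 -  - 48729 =8403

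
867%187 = 119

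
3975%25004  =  3975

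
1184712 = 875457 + 309255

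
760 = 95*8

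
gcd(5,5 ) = 5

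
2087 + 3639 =5726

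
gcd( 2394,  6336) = 18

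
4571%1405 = 356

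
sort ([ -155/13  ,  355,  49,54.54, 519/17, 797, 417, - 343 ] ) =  [-343, - 155/13  ,  519/17,49, 54.54, 355 , 417,797 ] 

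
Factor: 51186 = 2^1*3^1*19^1 * 449^1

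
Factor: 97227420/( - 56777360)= - 4861371/2838868 =- 2^( - 2)*3^1*17^1*29^(- 1)*199^1*479^1*24473^( - 1)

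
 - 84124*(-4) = 336496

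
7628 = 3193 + 4435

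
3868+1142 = 5010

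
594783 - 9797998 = -9203215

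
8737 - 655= 8082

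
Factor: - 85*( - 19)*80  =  129200=2^4  *  5^2*17^1*19^1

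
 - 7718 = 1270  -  8988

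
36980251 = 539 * 68609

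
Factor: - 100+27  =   - 73 =-73^1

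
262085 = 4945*53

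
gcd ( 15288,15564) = 12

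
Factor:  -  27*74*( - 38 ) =75924  =  2^2*3^3*19^1*37^1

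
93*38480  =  3578640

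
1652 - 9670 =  - 8018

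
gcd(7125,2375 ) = 2375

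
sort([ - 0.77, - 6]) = [ - 6, - 0.77] 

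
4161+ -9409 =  - 5248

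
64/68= 16/17 = 0.94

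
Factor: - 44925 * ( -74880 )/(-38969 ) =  - 2^7*3^3 * 5^3*7^(- 1)*13^1*19^(-1)*293^(-1 )*599^1  =  -  3363984000/38969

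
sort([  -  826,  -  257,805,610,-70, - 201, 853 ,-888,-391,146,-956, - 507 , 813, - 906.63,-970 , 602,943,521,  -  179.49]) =[  -  970, -956, -906.63, - 888, - 826, - 507,  -  391, - 257,- 201,-179.49,  -  70,146, 521,  602,610,805,813,853,943 ] 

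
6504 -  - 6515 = 13019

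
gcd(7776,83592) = 1944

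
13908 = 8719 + 5189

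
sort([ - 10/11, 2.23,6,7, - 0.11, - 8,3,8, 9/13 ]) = [-8, - 10/11,-0.11,9/13,2.23,3, 6,7, 8]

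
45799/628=72  +  583/628 =72.93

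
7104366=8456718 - 1352352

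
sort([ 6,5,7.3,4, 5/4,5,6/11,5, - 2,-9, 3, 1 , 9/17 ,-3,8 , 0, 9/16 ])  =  [ - 9,  -  3,-2,0, 9/17, 6/11,9/16,1,5/4,3, 4,5,  5,5,6,7.3,8]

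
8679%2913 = 2853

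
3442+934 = 4376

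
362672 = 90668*4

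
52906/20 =2645 + 3/10= 2645.30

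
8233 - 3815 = 4418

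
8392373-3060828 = 5331545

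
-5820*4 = - 23280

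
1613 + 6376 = 7989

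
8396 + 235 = 8631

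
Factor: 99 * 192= 19008 = 2^6*3^3*11^1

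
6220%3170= 3050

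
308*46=14168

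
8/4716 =2/1179 = 0.00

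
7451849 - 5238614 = 2213235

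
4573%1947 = 679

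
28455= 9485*3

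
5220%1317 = 1269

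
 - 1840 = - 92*20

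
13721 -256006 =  - 242285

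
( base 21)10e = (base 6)2035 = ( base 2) 111000111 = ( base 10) 455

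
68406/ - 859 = - 80 + 314/859 = -79.63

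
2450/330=7 + 14/33=7.42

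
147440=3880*38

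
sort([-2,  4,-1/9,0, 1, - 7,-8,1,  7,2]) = [ - 8 , - 7,- 2,-1/9,0,1,1,2,4,7]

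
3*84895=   254685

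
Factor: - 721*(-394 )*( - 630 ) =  - 2^2 * 3^2 *5^1 * 7^2 *103^1*197^1  =  - 178966620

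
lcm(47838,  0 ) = 0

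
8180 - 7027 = 1153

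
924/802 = 462/401= 1.15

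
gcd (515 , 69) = 1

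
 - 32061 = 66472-98533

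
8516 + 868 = 9384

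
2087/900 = 2087/900 = 2.32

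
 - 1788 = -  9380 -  - 7592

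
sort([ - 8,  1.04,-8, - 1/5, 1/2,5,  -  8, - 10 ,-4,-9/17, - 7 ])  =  [- 10,-8,-8, - 8,-7,-4, -9/17 ,-1/5, 1/2,1.04, 5 ]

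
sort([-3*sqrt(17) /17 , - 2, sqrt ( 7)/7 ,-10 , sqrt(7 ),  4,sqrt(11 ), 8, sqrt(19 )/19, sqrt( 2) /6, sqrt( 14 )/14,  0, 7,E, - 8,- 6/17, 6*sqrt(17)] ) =[ -10,- 8, - 2 , -3 * sqrt( 17 ) /17, - 6/17,0,sqrt( 19 )/19,sqrt(2) /6 , sqrt(14 )/14,sqrt( 7 ) /7, sqrt( 7),E, sqrt(11),  4,  7,8, 6*sqrt(17 ) ] 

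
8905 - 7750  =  1155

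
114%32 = 18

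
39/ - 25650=-13/8550 = - 0.00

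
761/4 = 761/4 = 190.25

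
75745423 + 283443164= 359188587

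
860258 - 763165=97093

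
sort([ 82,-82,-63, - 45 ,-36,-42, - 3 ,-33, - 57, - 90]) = [ - 90, - 82, - 63,  -  57, - 45 , - 42, - 36, - 33, - 3, 82 ]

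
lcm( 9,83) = 747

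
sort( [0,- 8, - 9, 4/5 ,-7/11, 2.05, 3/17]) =[ - 9, - 8,  -  7/11,  0,3/17, 4/5, 2.05] 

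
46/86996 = 23/43498 = 0.00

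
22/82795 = 22/82795 = 0.00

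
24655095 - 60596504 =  - 35941409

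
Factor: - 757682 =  - 2^1*19^1*127^1*157^1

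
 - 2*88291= -176582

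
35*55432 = 1940120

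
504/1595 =504/1595 = 0.32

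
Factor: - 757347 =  - 3^1*252449^1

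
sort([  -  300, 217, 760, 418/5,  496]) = [  -  300 , 418/5,217,496 , 760] 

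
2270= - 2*( - 1135 )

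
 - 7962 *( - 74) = 589188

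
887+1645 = 2532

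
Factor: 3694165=5^1*29^1*73^1*349^1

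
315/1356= 105/452 = 0.23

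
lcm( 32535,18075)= 162675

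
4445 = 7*635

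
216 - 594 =-378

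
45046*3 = 135138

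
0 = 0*147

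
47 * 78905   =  3708535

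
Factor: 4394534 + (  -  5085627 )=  - 13^1*53161^1 = - 691093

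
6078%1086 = 648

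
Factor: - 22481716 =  - 2^2 * 67^1*149^1*563^1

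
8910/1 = 8910= 8910.00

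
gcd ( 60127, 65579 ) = 1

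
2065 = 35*59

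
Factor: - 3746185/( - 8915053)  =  5^1 * 7^( - 1)*23^(  -  1 )*55373^( - 1 )*749237^1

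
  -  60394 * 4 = -241576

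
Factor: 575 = 5^2 * 23^1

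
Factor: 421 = 421^1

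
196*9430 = 1848280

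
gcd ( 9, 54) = 9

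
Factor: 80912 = 2^4 * 13^1  *389^1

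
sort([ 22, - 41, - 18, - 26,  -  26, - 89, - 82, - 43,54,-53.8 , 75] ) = [ - 89 , - 82,-53.8, - 43, - 41 ,  -  26, - 26,-18, 22,54,75]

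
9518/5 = 9518/5  =  1903.60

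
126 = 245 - 119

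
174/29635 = 174/29635 = 0.01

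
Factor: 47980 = 2^2*5^1*2399^1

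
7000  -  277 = 6723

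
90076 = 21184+68892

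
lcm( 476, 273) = 18564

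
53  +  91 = 144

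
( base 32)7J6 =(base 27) AI6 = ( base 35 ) 6CC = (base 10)7782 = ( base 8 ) 17146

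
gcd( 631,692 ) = 1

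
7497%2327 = 516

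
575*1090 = 626750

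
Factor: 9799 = 41^1*239^1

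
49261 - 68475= - 19214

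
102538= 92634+9904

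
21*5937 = 124677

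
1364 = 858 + 506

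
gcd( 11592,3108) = 84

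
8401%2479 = 964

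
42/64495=42/64495=0.00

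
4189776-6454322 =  - 2264546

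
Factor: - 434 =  - 2^1*7^1*31^1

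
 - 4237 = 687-4924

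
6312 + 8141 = 14453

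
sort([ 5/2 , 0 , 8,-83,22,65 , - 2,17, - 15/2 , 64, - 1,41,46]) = [ - 83, - 15/2, - 2 , - 1,  0, 5/2,8,17,22, 41,46, 64,65 ]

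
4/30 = 2/15= 0.13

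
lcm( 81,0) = 0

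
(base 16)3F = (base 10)63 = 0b111111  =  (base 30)23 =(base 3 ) 2100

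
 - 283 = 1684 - 1967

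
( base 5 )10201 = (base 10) 676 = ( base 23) 169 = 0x2A4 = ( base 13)400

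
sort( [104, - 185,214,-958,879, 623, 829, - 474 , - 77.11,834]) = [-958, - 474,- 185,-77.11 , 104, 214,623,829,834,879 ]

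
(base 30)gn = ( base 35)ED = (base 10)503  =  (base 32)fn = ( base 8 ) 767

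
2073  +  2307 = 4380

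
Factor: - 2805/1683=-3^( - 1)*5^1  =  - 5/3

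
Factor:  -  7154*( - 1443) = 2^1*3^1*7^2*13^1*37^1* 73^1 =10323222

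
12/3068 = 3/767=0.00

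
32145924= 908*35403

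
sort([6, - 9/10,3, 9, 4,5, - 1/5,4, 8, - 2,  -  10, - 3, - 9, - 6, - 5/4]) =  [  -  10, - 9,-6, - 3, - 2, - 5/4 ,  -  9/10,-1/5 , 3,4, 4,5,6,8,9]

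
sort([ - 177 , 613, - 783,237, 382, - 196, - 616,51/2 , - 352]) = [ - 783,-616, - 352, -196,- 177,51/2,237,382, 613 ]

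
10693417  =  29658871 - 18965454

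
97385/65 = 19477/13 = 1498.23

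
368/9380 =92/2345 = 0.04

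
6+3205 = 3211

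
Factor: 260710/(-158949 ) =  - 2^1*3^( - 3)*5^1*7^(- 1)*31^1 = -310/189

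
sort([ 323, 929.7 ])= [ 323,929.7 ] 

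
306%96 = 18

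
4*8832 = 35328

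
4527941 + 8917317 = 13445258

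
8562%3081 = 2400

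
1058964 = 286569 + 772395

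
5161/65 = 79 + 2/5 = 79.40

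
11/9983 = 11/9983 = 0.00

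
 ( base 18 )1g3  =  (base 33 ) IL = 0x267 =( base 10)615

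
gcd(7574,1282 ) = 2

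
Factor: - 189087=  -3^1*63029^1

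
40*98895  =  3955800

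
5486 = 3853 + 1633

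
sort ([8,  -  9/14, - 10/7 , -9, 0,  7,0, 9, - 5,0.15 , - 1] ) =[ - 9, - 5, - 10/7, -1, - 9/14,0, 0, 0.15 , 7 , 8  ,  9]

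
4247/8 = 4247/8 = 530.88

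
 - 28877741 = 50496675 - 79374416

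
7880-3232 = 4648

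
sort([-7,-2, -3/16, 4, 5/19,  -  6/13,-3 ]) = [ - 7, - 3,-2,-6/13, - 3/16, 5/19, 4 ]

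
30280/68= 7570/17= 445.29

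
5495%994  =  525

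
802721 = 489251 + 313470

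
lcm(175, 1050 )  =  1050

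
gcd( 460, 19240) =20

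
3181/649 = 4 +585/649 = 4.90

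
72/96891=24/32297 =0.00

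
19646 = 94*209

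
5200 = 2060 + 3140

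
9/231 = 3/77=   0.04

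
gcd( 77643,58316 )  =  1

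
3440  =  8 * 430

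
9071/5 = 1814 + 1/5 = 1814.20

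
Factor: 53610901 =79^1*101^1*6719^1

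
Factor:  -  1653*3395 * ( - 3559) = 3^1 * 5^1 *7^1* 19^1*29^1*97^1*3559^1 = 19972876665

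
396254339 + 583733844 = 979988183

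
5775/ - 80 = - 1155/16 = - 72.19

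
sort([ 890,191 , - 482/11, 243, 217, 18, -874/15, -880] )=[  -  880,-874/15, - 482/11, 18,191,217, 243, 890]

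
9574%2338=222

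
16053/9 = 1783 + 2/3 = 1783.67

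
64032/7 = 9147 + 3/7 = 9147.43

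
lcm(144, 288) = 288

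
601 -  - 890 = 1491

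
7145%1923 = 1376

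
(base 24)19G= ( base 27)12P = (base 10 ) 808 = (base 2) 1100101000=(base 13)4A2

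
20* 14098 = 281960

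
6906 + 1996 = 8902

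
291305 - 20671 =270634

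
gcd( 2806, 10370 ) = 122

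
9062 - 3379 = 5683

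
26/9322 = 13/4661 = 0.00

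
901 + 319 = 1220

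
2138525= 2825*757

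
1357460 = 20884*65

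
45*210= 9450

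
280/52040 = 7/1301=0.01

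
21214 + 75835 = 97049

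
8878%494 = 480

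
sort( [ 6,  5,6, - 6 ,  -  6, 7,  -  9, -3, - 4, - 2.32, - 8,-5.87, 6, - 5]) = [ - 9,  -  8, - 6,  -  6 ,- 5.87,  -  5,  -  4,  -  3, - 2.32,  5,  6 , 6, 6, 7 ]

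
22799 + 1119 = 23918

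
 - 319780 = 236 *( - 1355)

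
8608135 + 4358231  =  12966366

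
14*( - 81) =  - 1134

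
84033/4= 84033/4 = 21008.25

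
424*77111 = 32695064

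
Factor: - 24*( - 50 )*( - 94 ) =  - 112800 = -  2^5*3^1*5^2*47^1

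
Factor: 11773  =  61^1 *193^1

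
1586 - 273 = 1313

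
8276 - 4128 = 4148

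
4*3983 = 15932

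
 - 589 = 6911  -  7500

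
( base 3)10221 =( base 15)71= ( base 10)106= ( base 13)82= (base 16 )6a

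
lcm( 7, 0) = 0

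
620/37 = 620/37 = 16.76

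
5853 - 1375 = 4478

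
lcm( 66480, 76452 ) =1529040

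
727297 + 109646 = 836943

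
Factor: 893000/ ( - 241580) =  - 950/257=- 2^1*5^2*19^1*257^ ( - 1)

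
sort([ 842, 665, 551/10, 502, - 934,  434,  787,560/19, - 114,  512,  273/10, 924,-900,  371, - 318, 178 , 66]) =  [ - 934, -900 ,  -  318, -114,273/10, 560/19, 551/10 , 66, 178,371, 434,502,  512,665,787,842, 924] 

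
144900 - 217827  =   - 72927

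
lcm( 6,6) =6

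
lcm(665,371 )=35245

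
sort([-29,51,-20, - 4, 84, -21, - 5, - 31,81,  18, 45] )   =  [ - 31, - 29 ,  -  21, - 20, - 5, - 4,  18,45 , 51,81,84]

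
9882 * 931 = 9200142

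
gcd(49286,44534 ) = 2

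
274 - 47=227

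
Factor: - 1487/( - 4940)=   2^ ( - 2) * 5^( - 1 )*13^(-1 )*19^ ( - 1)* 1487^1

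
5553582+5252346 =10805928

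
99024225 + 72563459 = 171587684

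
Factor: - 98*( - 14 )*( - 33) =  - 2^2*3^1*7^3*11^1 = - 45276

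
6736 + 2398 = 9134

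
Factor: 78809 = 78809^1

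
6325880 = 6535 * 968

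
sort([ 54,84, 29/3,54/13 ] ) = [54/13,29/3 , 54,  84] 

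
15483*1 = 15483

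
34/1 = 34 = 34.00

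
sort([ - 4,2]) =[ - 4,2] 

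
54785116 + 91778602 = 146563718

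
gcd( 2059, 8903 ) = 29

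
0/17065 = 0 = 0.00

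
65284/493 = 132 + 208/493 = 132.42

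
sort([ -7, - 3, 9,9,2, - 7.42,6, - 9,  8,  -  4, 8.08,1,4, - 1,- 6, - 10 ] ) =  [-10, - 9,-7.42, - 7, -6, - 4,  -  3, - 1 , 1,2,  4,6,8, 8.08,9, 9 ] 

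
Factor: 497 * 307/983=7^1 * 71^1 * 307^1*983^ ( - 1 )= 152579/983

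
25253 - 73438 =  - 48185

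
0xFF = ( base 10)255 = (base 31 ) 87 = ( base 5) 2010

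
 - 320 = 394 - 714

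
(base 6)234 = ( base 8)136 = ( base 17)59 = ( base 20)4e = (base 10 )94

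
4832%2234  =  364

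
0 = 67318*0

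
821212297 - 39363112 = 781849185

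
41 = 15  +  26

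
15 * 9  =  135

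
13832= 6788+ 7044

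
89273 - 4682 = 84591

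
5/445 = 1/89 = 0.01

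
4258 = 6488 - 2230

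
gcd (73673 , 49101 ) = 1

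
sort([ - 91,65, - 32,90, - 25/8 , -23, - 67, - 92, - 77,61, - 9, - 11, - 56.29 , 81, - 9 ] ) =[ - 92, - 91,-77, - 67, - 56.29,  -  32, - 23, - 11, - 9,-9,-25/8,61,  65, 81,90 ] 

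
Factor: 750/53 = 2^1*3^1 * 5^3 * 53^( - 1) 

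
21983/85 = 258 + 53/85 = 258.62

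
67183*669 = 44945427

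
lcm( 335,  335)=335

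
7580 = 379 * 20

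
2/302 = 1/151  =  0.01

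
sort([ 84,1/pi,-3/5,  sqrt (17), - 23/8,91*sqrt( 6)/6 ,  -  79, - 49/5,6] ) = [ - 79,  -  49/5,-23/8, - 3/5, 1/pi  ,  sqrt ( 17), 6,91 * sqrt( 6)/6,84] 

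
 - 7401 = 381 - 7782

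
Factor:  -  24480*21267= -520616160=-2^5*3^4*5^1*17^2*139^1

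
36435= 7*5205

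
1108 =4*277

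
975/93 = 10 + 15/31=10.48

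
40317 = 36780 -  - 3537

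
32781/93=352+15/31=352.48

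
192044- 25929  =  166115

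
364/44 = 8 + 3/11=8.27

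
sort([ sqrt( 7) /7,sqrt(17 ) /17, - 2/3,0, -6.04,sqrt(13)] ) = [ - 6.04, - 2/3 , 0, sqrt( 17 ) /17, sqrt( 7)/7, sqrt( 13) ]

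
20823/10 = 2082 + 3/10 = 2082.30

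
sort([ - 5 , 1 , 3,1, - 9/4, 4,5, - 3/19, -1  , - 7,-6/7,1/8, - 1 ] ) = [  -  7, - 5, - 9/4, - 1,-1, - 6/7 ,- 3/19,1/8, 1,1, 3,4,5]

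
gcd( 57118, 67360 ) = 2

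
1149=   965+184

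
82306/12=41153/6 = 6858.83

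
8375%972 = 599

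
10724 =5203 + 5521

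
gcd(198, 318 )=6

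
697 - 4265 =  - 3568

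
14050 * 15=210750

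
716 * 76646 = 54878536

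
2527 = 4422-1895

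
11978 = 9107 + 2871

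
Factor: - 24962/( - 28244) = 2^( - 1)*7^1 * 23^( - 1 ) * 307^(  -  1) * 1783^1 = 12481/14122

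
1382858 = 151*9158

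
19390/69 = 281 + 1/69 = 281.01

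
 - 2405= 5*(-481)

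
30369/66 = 460+3/22 =460.14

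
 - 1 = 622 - 623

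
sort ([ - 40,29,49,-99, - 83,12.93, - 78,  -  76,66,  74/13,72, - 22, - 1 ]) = [ - 99,-83, - 78,  -  76, - 40, - 22, - 1,74/13,12.93,29,49, 66,72 ] 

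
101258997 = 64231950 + 37027047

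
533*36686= 19553638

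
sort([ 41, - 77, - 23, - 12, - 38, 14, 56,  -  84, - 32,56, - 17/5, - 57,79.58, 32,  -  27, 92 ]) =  [ - 84, - 77, - 57, - 38, - 32, - 27,-23, - 12,  -  17/5 , 14, 32,41, 56,56, 79.58, 92 ] 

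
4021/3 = 1340 + 1/3 =1340.33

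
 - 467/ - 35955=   467/35955  =  0.01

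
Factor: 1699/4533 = 3^ (- 1) * 1511^ ( - 1)*1699^1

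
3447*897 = 3091959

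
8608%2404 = 1396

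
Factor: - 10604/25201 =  - 2^2 * 29^(- 1 )*79^( - 1)* 241^1= -964/2291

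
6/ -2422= - 1 + 1208/1211 = - 0.00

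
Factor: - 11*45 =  - 3^2*5^1*11^1   =  - 495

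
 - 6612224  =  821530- 7433754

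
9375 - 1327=8048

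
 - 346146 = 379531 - 725677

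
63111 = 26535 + 36576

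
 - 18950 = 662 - 19612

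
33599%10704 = 1487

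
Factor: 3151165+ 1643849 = 2^1*3^1*7^1*114167^1 = 4795014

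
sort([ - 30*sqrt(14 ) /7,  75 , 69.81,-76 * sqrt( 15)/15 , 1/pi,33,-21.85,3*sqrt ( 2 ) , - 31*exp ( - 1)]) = [ - 21.85, - 76*sqrt (15 ) /15, - 30*sqrt ( 14) /7,- 31*exp( - 1), 1/pi, 3*sqrt( 2),33, 69.81,75]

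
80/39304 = 10/4913 = 0.00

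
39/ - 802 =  - 39/802 = - 0.05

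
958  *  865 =828670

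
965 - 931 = 34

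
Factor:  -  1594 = -2^1*797^1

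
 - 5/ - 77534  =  5/77534  =  0.00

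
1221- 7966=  - 6745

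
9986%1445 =1316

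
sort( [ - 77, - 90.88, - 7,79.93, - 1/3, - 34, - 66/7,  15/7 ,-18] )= [ - 90.88 ,-77, - 34, - 18,-66/7,-7, - 1/3,15/7,79.93 ]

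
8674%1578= 784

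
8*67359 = 538872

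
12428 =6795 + 5633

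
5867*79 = 463493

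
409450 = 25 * 16378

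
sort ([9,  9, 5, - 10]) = [ - 10, 5,9,9]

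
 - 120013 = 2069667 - 2189680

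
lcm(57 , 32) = 1824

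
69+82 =151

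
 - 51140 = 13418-64558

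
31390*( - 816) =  - 25614240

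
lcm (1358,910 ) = 88270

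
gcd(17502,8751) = 8751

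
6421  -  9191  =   - 2770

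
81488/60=1358+ 2/15 = 1358.13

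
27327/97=27327/97  =  281.72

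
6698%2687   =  1324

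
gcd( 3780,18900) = 3780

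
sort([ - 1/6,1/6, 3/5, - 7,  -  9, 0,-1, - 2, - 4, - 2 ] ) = [ - 9, - 7, - 4 , - 2, - 2, - 1 ,-1/6,0,1/6,3/5 ] 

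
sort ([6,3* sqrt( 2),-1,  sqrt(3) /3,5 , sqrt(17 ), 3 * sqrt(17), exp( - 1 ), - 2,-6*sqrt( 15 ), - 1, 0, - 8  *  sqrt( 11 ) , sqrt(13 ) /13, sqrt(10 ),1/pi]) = [  -  8*sqrt(11 ) , - 6*sqrt(15), - 2,-1,-1 , 0,sqrt ( 13 ) /13,  1/pi, exp ( - 1 ),sqrt( 3 )/3,sqrt ( 10), sqrt(17 ), 3 * sqrt (2) , 5,6, 3 * sqrt(17 )]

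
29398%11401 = 6596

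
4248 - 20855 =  - 16607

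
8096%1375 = 1221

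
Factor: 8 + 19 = 27=   3^3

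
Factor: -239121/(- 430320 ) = 489/880 = 2^( - 4) * 3^1*5^( - 1 ) * 11^(-1 )*163^1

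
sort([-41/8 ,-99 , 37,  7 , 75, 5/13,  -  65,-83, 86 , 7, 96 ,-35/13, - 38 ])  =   [-99 , - 83, - 65, - 38,  -  41/8, - 35/13, 5/13, 7,7,37,75, 86 , 96 ]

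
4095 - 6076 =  - 1981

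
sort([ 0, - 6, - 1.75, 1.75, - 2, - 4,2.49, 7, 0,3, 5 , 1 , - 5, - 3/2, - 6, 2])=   [ - 6 , -6, - 5,-4,-2, - 1.75, - 3/2, 0 , 0, 1,1.75, 2,2.49,3 , 5, 7]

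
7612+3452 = 11064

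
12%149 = 12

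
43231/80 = 43231/80 = 540.39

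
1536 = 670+866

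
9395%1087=699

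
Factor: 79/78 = 2^ ( - 1 )*3^( - 1)*13^( - 1 ) * 79^1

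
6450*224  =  1444800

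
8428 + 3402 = 11830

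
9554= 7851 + 1703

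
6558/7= 6558/7 = 936.86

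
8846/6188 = 1 + 1329/3094 = 1.43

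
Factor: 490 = 2^1*5^1*7^2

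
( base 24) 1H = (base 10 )41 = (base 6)105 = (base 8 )51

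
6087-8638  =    -  2551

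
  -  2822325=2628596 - 5450921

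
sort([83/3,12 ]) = [ 12, 83/3 ] 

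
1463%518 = 427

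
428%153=122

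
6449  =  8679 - 2230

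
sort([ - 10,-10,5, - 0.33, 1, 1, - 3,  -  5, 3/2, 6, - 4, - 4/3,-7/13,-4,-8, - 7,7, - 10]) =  [ - 10, - 10,-10 ,  -  8,  -  7, - 5, -4, - 4  , - 3, -4/3,-7/13, - 0.33, 1,  1 , 3/2,5, 6, 7]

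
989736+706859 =1696595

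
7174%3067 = 1040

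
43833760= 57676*760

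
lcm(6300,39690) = 396900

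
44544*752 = 33497088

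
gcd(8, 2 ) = 2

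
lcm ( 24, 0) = 0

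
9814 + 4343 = 14157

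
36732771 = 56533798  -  19801027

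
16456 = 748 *22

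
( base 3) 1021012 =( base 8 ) 1633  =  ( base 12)64B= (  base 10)923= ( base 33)RW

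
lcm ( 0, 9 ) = 0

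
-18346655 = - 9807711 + - 8538944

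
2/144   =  1/72= 0.01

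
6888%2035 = 783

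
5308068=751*7068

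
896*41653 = 37321088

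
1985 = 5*397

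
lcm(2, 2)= 2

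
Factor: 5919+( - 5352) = 3^4*7^1 = 567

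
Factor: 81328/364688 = 13^1 * 17^1*991^( - 1) =221/991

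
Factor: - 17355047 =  - 17355047^1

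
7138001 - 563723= 6574278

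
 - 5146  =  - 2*2573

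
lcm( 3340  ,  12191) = 243820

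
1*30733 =30733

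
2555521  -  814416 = 1741105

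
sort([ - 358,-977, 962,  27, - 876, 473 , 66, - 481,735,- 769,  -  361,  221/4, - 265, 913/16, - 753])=[ - 977,- 876, - 769, - 753 , - 481, - 361, - 358, - 265,27, 221/4, 913/16, 66, 473, 735,962 ] 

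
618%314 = 304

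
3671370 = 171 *21470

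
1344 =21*64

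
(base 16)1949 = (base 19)HHD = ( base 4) 1211021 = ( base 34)5KD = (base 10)6473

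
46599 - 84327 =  - 37728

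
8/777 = 8/777 = 0.01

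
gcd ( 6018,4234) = 2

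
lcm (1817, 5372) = 123556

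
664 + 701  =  1365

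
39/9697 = 39/9697 = 0.00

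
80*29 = 2320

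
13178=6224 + 6954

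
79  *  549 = 43371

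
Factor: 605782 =2^1*302891^1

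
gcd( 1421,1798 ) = 29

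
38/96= 19/48 = 0.40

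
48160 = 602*80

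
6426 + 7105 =13531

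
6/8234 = 3/4117 = 0.00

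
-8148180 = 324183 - 8472363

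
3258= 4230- 972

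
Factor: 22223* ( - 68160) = -2^6 * 3^1*5^1*71^2 * 313^1 = - 1514719680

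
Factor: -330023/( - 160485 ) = 401/195 = 3^( - 1 )*5^ ( - 1)*13^(- 1 )*401^1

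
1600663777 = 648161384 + 952502393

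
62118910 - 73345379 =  - 11226469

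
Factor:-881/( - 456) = 2^( -3) * 3^(- 1 )*19^(-1 )*881^1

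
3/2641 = 3/2641 = 0.00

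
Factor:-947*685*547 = -354836165=- 5^1* 137^1*547^1*947^1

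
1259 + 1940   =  3199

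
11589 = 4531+7058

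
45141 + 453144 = 498285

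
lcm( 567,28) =2268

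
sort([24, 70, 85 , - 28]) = [- 28, 24, 70, 85 ] 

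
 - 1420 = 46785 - 48205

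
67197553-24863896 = 42333657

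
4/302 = 2/151 = 0.01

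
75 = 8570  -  8495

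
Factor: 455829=3^1*11^1 * 19^1 *727^1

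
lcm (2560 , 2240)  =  17920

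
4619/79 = 4619/79= 58.47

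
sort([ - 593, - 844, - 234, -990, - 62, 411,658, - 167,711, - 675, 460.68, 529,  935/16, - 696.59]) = [ - 990, - 844, - 696.59, - 675, - 593, - 234 , - 167, - 62, 935/16, 411,  460.68, 529,658, 711]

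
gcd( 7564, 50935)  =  61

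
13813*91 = 1256983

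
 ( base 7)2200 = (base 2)1100010000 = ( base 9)1061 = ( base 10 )784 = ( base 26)144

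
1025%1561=1025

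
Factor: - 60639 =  - 3^1*17^1*29^1*41^1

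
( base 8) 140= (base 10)96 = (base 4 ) 1200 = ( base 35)2Q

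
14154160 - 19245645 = -5091485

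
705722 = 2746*257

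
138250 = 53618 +84632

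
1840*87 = 160080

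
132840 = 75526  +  57314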